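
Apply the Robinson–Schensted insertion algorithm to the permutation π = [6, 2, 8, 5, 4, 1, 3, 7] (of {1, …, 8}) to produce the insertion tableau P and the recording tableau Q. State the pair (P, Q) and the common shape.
P = [1, 3, 7] / [2, 4] / [5, 8] / [6];  Q = [1, 3, 8] / [2, 4] / [5, 7] / [6];  common shape = (3, 2, 2, 1)

Row-insert the values π_1, π_2, … into P one at a time, bumping the leftmost entry strictly greater than the inserted value down to the next row. The recording tableau Q records, in position (i, j), the step at which that cell was added to P.
  Insert 6 (step 1): P = [6];  Q = [1]
  Insert 2 (step 2): P = [2] / [6];  Q = [1] / [2]
  Insert 8 (step 3): P = [2, 8] / [6];  Q = [1, 3] / [2]
  Insert 5 (step 4): P = [2, 5] / [6, 8];  Q = [1, 3] / [2, 4]
  Insert 4 (step 5): P = [2, 4] / [5, 8] / [6];  Q = [1, 3] / [2, 4] / [5]
  Insert 1 (step 6): P = [1, 4] / [2, 8] / [5] / [6];  Q = [1, 3] / [2, 4] / [5] / [6]
  Insert 3 (step 7): P = [1, 3] / [2, 4] / [5, 8] / [6];  Q = [1, 3] / [2, 4] / [5, 7] / [6]
  Insert 7 (step 8): P = [1, 3, 7] / [2, 4] / [5, 8] / [6];  Q = [1, 3, 8] / [2, 4] / [5, 7] / [6]
Final shape: (3, 2, 2, 1).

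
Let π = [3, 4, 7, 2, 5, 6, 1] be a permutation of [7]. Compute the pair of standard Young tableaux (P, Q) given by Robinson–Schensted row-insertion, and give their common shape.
P = [1, 4, 5, 6] / [2, 7] / [3];  Q = [1, 2, 3, 6] / [4, 5] / [7];  common shape = (4, 2, 1)

Row-insert the values π_1, π_2, … into P one at a time, bumping the leftmost entry strictly greater than the inserted value down to the next row. The recording tableau Q records, in position (i, j), the step at which that cell was added to P.
  Insert 3 (step 1): P = [3];  Q = [1]
  Insert 4 (step 2): P = [3, 4];  Q = [1, 2]
  Insert 7 (step 3): P = [3, 4, 7];  Q = [1, 2, 3]
  Insert 2 (step 4): P = [2, 4, 7] / [3];  Q = [1, 2, 3] / [4]
  Insert 5 (step 5): P = [2, 4, 5] / [3, 7];  Q = [1, 2, 3] / [4, 5]
  Insert 6 (step 6): P = [2, 4, 5, 6] / [3, 7];  Q = [1, 2, 3, 6] / [4, 5]
  Insert 1 (step 7): P = [1, 4, 5, 6] / [2, 7] / [3];  Q = [1, 2, 3, 6] / [4, 5] / [7]
Final shape: (4, 2, 1).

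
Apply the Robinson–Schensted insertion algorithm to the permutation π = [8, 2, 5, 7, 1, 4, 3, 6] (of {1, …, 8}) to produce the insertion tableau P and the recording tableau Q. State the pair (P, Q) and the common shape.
P = [1, 3, 6] / [2, 4, 7] / [5] / [8];  Q = [1, 3, 4] / [2, 6, 8] / [5] / [7];  common shape = (3, 3, 1, 1)

Row-insert the values π_1, π_2, … into P one at a time, bumping the leftmost entry strictly greater than the inserted value down to the next row. The recording tableau Q records, in position (i, j), the step at which that cell was added to P.
  Insert 8 (step 1): P = [8];  Q = [1]
  Insert 2 (step 2): P = [2] / [8];  Q = [1] / [2]
  Insert 5 (step 3): P = [2, 5] / [8];  Q = [1, 3] / [2]
  Insert 7 (step 4): P = [2, 5, 7] / [8];  Q = [1, 3, 4] / [2]
  Insert 1 (step 5): P = [1, 5, 7] / [2] / [8];  Q = [1, 3, 4] / [2] / [5]
  Insert 4 (step 6): P = [1, 4, 7] / [2, 5] / [8];  Q = [1, 3, 4] / [2, 6] / [5]
  Insert 3 (step 7): P = [1, 3, 7] / [2, 4] / [5] / [8];  Q = [1, 3, 4] / [2, 6] / [5] / [7]
  Insert 6 (step 8): P = [1, 3, 6] / [2, 4, 7] / [5] / [8];  Q = [1, 3, 4] / [2, 6, 8] / [5] / [7]
Final shape: (3, 3, 1, 1).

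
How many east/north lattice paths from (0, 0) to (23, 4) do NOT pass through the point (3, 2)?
Number of paths = 15240

Total paths from (0, 0) to (23, 4): C(27, 23) = 17550. Paths through (3, 2): (paths (0, 0) → (3, 2)) × (paths (3, 2) → (23, 4)) = C(5, 3) · C(22, 20) = 10 · 231 = 2310. Avoidance count = 17550 − 2310 = 15240.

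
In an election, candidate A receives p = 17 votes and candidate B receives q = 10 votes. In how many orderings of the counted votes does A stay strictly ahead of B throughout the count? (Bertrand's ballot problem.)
Strict-lead orderings = 2187185

Total orderings of the 27 votes with 17 for A: C(27, 17) = 8436285. By the Bertrand ballot formula (Cycle Lemma / reflection principle), the number of orderings in which A is strictly ahead of B throughout is (p − q)/(p + q) · C(p + q, p) = (17 − 10)/(17 + 10) · 8436285 = 2187185.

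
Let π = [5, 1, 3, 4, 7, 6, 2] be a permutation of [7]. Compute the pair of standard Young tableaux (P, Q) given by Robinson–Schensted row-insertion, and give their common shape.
P = [1, 2, 4, 6] / [3, 7] / [5];  Q = [1, 3, 4, 5] / [2, 6] / [7];  common shape = (4, 2, 1)

Row-insert the values π_1, π_2, … into P one at a time, bumping the leftmost entry strictly greater than the inserted value down to the next row. The recording tableau Q records, in position (i, j), the step at which that cell was added to P.
  Insert 5 (step 1): P = [5];  Q = [1]
  Insert 1 (step 2): P = [1] / [5];  Q = [1] / [2]
  Insert 3 (step 3): P = [1, 3] / [5];  Q = [1, 3] / [2]
  Insert 4 (step 4): P = [1, 3, 4] / [5];  Q = [1, 3, 4] / [2]
  Insert 7 (step 5): P = [1, 3, 4, 7] / [5];  Q = [1, 3, 4, 5] / [2]
  Insert 6 (step 6): P = [1, 3, 4, 6] / [5, 7];  Q = [1, 3, 4, 5] / [2, 6]
  Insert 2 (step 7): P = [1, 2, 4, 6] / [3, 7] / [5];  Q = [1, 3, 4, 5] / [2, 6] / [7]
Final shape: (4, 2, 1).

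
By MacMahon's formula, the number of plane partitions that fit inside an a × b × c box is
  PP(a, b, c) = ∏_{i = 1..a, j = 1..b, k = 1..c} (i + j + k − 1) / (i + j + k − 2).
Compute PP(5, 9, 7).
PP(5, 9, 7) = 2424984388825856

Evaluate the triple product over i = 1..5, j = 1..9, k = 1..7. The factors are (2/1) · (3/2) · (4/3) · (5/4) · (6/5) · (7/6) · (8/7) · (3/2) · … (315 factors total). The numerators and denominators telescope so the product is an integer; carrying out the multiplication exactly gives PP(5, 9, 7) = 2424984388825856.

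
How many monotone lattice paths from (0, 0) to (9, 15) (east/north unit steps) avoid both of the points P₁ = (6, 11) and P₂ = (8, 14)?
Number of paths = 482324

Inclusion–exclusion. Total paths: C(24, 9) = 1307504. Through P₁: C(17, 6)·C(7, 3) = 433160. Through P₂: C(22, 8)·C(2, 1) = 639540. Since P₁ is strictly southwest of P₂, a monotone path through both must visit P₁ then P₂; paths through both = C(17, 6)·C(5, 2)·C(2, 1) = 247520. Avoid both = 1307504 − 433160 − 639540 + 247520 = 482324.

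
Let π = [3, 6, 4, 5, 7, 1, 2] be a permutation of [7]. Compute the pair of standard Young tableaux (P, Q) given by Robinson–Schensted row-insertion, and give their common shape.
P = [1, 2, 5, 7] / [3, 4] / [6];  Q = [1, 2, 4, 5] / [3, 7] / [6];  common shape = (4, 2, 1)

Row-insert the values π_1, π_2, … into P one at a time, bumping the leftmost entry strictly greater than the inserted value down to the next row. The recording tableau Q records, in position (i, j), the step at which that cell was added to P.
  Insert 3 (step 1): P = [3];  Q = [1]
  Insert 6 (step 2): P = [3, 6];  Q = [1, 2]
  Insert 4 (step 3): P = [3, 4] / [6];  Q = [1, 2] / [3]
  Insert 5 (step 4): P = [3, 4, 5] / [6];  Q = [1, 2, 4] / [3]
  Insert 7 (step 5): P = [3, 4, 5, 7] / [6];  Q = [1, 2, 4, 5] / [3]
  Insert 1 (step 6): P = [1, 4, 5, 7] / [3] / [6];  Q = [1, 2, 4, 5] / [3] / [6]
  Insert 2 (step 7): P = [1, 2, 5, 7] / [3, 4] / [6];  Q = [1, 2, 4, 5] / [3, 7] / [6]
Final shape: (4, 2, 1).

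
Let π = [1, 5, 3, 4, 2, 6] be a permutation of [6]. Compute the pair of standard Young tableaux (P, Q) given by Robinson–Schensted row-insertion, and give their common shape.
P = [1, 2, 4, 6] / [3] / [5];  Q = [1, 2, 4, 6] / [3] / [5];  common shape = (4, 1, 1)

Row-insert the values π_1, π_2, … into P one at a time, bumping the leftmost entry strictly greater than the inserted value down to the next row. The recording tableau Q records, in position (i, j), the step at which that cell was added to P.
  Insert 1 (step 1): P = [1];  Q = [1]
  Insert 5 (step 2): P = [1, 5];  Q = [1, 2]
  Insert 3 (step 3): P = [1, 3] / [5];  Q = [1, 2] / [3]
  Insert 4 (step 4): P = [1, 3, 4] / [5];  Q = [1, 2, 4] / [3]
  Insert 2 (step 5): P = [1, 2, 4] / [3] / [5];  Q = [1, 2, 4] / [3] / [5]
  Insert 6 (step 6): P = [1, 2, 4, 6] / [3] / [5];  Q = [1, 2, 4, 6] / [3] / [5]
Final shape: (4, 1, 1).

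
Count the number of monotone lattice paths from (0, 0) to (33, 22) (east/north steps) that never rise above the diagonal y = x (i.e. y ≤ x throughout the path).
Number of paths = 459124809056550

By the reflection principle (André's argument), the number of monotone paths to (33, 22) with n ≤ m that never go above y = x is C(55, 33) − C(55, 34) = 1300853625660225 − 841728816603675 = 459124809056550.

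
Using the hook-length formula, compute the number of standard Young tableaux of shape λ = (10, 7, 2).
# SYT of shape (10, 7, 2) = 755820

Hook-length formula: f^λ = n! / Π hook(c), product over all cells c of the Young diagram. For λ = (10, 7, 2), n = 19 boxes. Hook lengths by row (left-to-right, top-to-bottom): [12, 11, 9, 8, 7, 6, 5, 3, 2, 1]; [8, 7, 5, 4, 3, 2, 1]; [2, 1]. Product of hooks = 160944537600. So f^λ = 19! / 160944537600 = 121645100408832000 / 160944537600 = 755820.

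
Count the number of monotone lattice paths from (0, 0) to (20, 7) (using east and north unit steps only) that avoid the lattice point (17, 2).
Number of paths = 878454

Total paths from (0, 0) to (20, 7): C(27, 20) = 888030. Paths through (17, 2): (paths (0, 0) → (17, 2)) × (paths (17, 2) → (20, 7)) = C(19, 17) · C(8, 3) = 171 · 56 = 9576. Avoidance count = 888030 − 9576 = 878454.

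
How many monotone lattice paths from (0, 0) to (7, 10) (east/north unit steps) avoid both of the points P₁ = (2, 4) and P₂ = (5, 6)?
Number of paths = 7838

Inclusion–exclusion. Total paths: C(17, 7) = 19448. Through P₁: C(6, 2)·C(11, 5) = 6930. Through P₂: C(11, 5)·C(6, 2) = 6930. Since P₁ is strictly southwest of P₂, a monotone path through both must visit P₁ then P₂; paths through both = C(6, 2)·C(5, 3)·C(6, 2) = 2250. Avoid both = 19448 − 6930 − 6930 + 2250 = 7838.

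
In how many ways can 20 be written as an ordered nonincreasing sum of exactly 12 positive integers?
p(20, 12 parts) = 22

Partitions of n into exactly k parts are in bijection with partitions of n − k into at most k parts (subtract 1 from each part). So p(20, exactly 12) = p(8, parts ≤ 12). Computing via the recurrence p(m, j) = p(m, j−1) + p(m−j, j) gives 22.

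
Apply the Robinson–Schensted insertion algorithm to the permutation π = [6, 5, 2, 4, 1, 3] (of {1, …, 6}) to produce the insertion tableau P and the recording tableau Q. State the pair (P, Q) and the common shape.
P = [1, 3] / [2, 4] / [5] / [6];  Q = [1, 4] / [2, 6] / [3] / [5];  common shape = (2, 2, 1, 1)

Row-insert the values π_1, π_2, … into P one at a time, bumping the leftmost entry strictly greater than the inserted value down to the next row. The recording tableau Q records, in position (i, j), the step at which that cell was added to P.
  Insert 6 (step 1): P = [6];  Q = [1]
  Insert 5 (step 2): P = [5] / [6];  Q = [1] / [2]
  Insert 2 (step 3): P = [2] / [5] / [6];  Q = [1] / [2] / [3]
  Insert 4 (step 4): P = [2, 4] / [5] / [6];  Q = [1, 4] / [2] / [3]
  Insert 1 (step 5): P = [1, 4] / [2] / [5] / [6];  Q = [1, 4] / [2] / [3] / [5]
  Insert 3 (step 6): P = [1, 3] / [2, 4] / [5] / [6];  Q = [1, 4] / [2, 6] / [3] / [5]
Final shape: (2, 2, 1, 1).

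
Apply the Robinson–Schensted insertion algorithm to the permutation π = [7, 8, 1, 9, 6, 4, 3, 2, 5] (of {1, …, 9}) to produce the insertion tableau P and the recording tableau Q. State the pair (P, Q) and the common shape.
P = [1, 2, 5] / [3, 8, 9] / [4] / [6] / [7];  Q = [1, 2, 4] / [3, 5, 9] / [6] / [7] / [8];  common shape = (3, 3, 1, 1, 1)

Row-insert the values π_1, π_2, … into P one at a time, bumping the leftmost entry strictly greater than the inserted value down to the next row. The recording tableau Q records, in position (i, j), the step at which that cell was added to P.
  Insert 7 (step 1): P = [7];  Q = [1]
  Insert 8 (step 2): P = [7, 8];  Q = [1, 2]
  Insert 1 (step 3): P = [1, 8] / [7];  Q = [1, 2] / [3]
  Insert 9 (step 4): P = [1, 8, 9] / [7];  Q = [1, 2, 4] / [3]
  Insert 6 (step 5): P = [1, 6, 9] / [7, 8];  Q = [1, 2, 4] / [3, 5]
  Insert 4 (step 6): P = [1, 4, 9] / [6, 8] / [7];  Q = [1, 2, 4] / [3, 5] / [6]
  Insert 3 (step 7): P = [1, 3, 9] / [4, 8] / [6] / [7];  Q = [1, 2, 4] / [3, 5] / [6] / [7]
  Insert 2 (step 8): P = [1, 2, 9] / [3, 8] / [4] / [6] / [7];  Q = [1, 2, 4] / [3, 5] / [6] / [7] / [8]
  Insert 5 (step 9): P = [1, 2, 5] / [3, 8, 9] / [4] / [6] / [7];  Q = [1, 2, 4] / [3, 5, 9] / [6] / [7] / [8]
Final shape: (3, 3, 1, 1, 1).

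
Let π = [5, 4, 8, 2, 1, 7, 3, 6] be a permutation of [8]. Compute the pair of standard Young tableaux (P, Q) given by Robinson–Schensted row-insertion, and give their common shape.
P = [1, 3, 6] / [2, 7] / [4, 8] / [5];  Q = [1, 3, 8] / [2, 6] / [4, 7] / [5];  common shape = (3, 2, 2, 1)

Row-insert the values π_1, π_2, … into P one at a time, bumping the leftmost entry strictly greater than the inserted value down to the next row. The recording tableau Q records, in position (i, j), the step at which that cell was added to P.
  Insert 5 (step 1): P = [5];  Q = [1]
  Insert 4 (step 2): P = [4] / [5];  Q = [1] / [2]
  Insert 8 (step 3): P = [4, 8] / [5];  Q = [1, 3] / [2]
  Insert 2 (step 4): P = [2, 8] / [4] / [5];  Q = [1, 3] / [2] / [4]
  Insert 1 (step 5): P = [1, 8] / [2] / [4] / [5];  Q = [1, 3] / [2] / [4] / [5]
  Insert 7 (step 6): P = [1, 7] / [2, 8] / [4] / [5];  Q = [1, 3] / [2, 6] / [4] / [5]
  Insert 3 (step 7): P = [1, 3] / [2, 7] / [4, 8] / [5];  Q = [1, 3] / [2, 6] / [4, 7] / [5]
  Insert 6 (step 8): P = [1, 3, 6] / [2, 7] / [4, 8] / [5];  Q = [1, 3, 8] / [2, 6] / [4, 7] / [5]
Final shape: (3, 2, 2, 1).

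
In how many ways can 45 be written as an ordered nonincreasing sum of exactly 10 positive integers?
p(45, 10 parts) = 8070

Partitions of n into exactly k parts are in bijection with partitions of n − k into at most k parts (subtract 1 from each part). So p(45, exactly 10) = p(35, parts ≤ 10). Computing via the recurrence p(m, j) = p(m, j−1) + p(m−j, j) gives 8070.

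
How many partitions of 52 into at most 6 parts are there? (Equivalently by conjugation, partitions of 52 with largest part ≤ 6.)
p(52, parts ≤ 6) = 10829

Use the recurrence p(n, m) = p(n, m−1) + p(n−m, m): either the largest part is < m (count p(n, m−1)) or the largest part is exactly m (remove one copy of m, count p(n−m, m)). With p(0, ·) = 1 this gives p(52, parts ≤ 6) = 10829. (By conjugating Young diagrams, this also counts partitions of 52 into at most 6 parts.)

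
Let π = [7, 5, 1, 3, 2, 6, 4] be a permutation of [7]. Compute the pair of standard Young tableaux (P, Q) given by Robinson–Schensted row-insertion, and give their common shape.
P = [1, 2, 4] / [3, 6] / [5] / [7];  Q = [1, 4, 6] / [2, 7] / [3] / [5];  common shape = (3, 2, 1, 1)

Row-insert the values π_1, π_2, … into P one at a time, bumping the leftmost entry strictly greater than the inserted value down to the next row. The recording tableau Q records, in position (i, j), the step at which that cell was added to P.
  Insert 7 (step 1): P = [7];  Q = [1]
  Insert 5 (step 2): P = [5] / [7];  Q = [1] / [2]
  Insert 1 (step 3): P = [1] / [5] / [7];  Q = [1] / [2] / [3]
  Insert 3 (step 4): P = [1, 3] / [5] / [7];  Q = [1, 4] / [2] / [3]
  Insert 2 (step 5): P = [1, 2] / [3] / [5] / [7];  Q = [1, 4] / [2] / [3] / [5]
  Insert 6 (step 6): P = [1, 2, 6] / [3] / [5] / [7];  Q = [1, 4, 6] / [2] / [3] / [5]
  Insert 4 (step 7): P = [1, 2, 4] / [3, 6] / [5] / [7];  Q = [1, 4, 6] / [2, 7] / [3] / [5]
Final shape: (3, 2, 1, 1).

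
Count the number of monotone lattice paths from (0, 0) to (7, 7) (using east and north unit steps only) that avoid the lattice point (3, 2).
Number of paths = 2172

Total paths from (0, 0) to (7, 7): C(14, 7) = 3432. Paths through (3, 2): (paths (0, 0) → (3, 2)) × (paths (3, 2) → (7, 7)) = C(5, 3) · C(9, 4) = 10 · 126 = 1260. Avoidance count = 3432 − 1260 = 2172.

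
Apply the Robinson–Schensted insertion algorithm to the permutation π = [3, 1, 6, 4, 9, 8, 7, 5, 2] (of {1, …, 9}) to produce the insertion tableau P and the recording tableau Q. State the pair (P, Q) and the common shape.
P = [1, 2, 5] / [3, 4, 7] / [6] / [8] / [9];  Q = [1, 3, 5] / [2, 4, 6] / [7] / [8] / [9];  common shape = (3, 3, 1, 1, 1)

Row-insert the values π_1, π_2, … into P one at a time, bumping the leftmost entry strictly greater than the inserted value down to the next row. The recording tableau Q records, in position (i, j), the step at which that cell was added to P.
  Insert 3 (step 1): P = [3];  Q = [1]
  Insert 1 (step 2): P = [1] / [3];  Q = [1] / [2]
  Insert 6 (step 3): P = [1, 6] / [3];  Q = [1, 3] / [2]
  Insert 4 (step 4): P = [1, 4] / [3, 6];  Q = [1, 3] / [2, 4]
  Insert 9 (step 5): P = [1, 4, 9] / [3, 6];  Q = [1, 3, 5] / [2, 4]
  Insert 8 (step 6): P = [1, 4, 8] / [3, 6, 9];  Q = [1, 3, 5] / [2, 4, 6]
  Insert 7 (step 7): P = [1, 4, 7] / [3, 6, 8] / [9];  Q = [1, 3, 5] / [2, 4, 6] / [7]
  Insert 5 (step 8): P = [1, 4, 5] / [3, 6, 7] / [8] / [9];  Q = [1, 3, 5] / [2, 4, 6] / [7] / [8]
  Insert 2 (step 9): P = [1, 2, 5] / [3, 4, 7] / [6] / [8] / [9];  Q = [1, 3, 5] / [2, 4, 6] / [7] / [8] / [9]
Final shape: (3, 3, 1, 1, 1).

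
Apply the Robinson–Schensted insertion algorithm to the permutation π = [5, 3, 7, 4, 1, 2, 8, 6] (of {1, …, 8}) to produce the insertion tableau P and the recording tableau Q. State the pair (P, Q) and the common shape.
P = [1, 2, 6] / [3, 4, 8] / [5, 7];  Q = [1, 3, 7] / [2, 4, 8] / [5, 6];  common shape = (3, 3, 2)

Row-insert the values π_1, π_2, … into P one at a time, bumping the leftmost entry strictly greater than the inserted value down to the next row. The recording tableau Q records, in position (i, j), the step at which that cell was added to P.
  Insert 5 (step 1): P = [5];  Q = [1]
  Insert 3 (step 2): P = [3] / [5];  Q = [1] / [2]
  Insert 7 (step 3): P = [3, 7] / [5];  Q = [1, 3] / [2]
  Insert 4 (step 4): P = [3, 4] / [5, 7];  Q = [1, 3] / [2, 4]
  Insert 1 (step 5): P = [1, 4] / [3, 7] / [5];  Q = [1, 3] / [2, 4] / [5]
  Insert 2 (step 6): P = [1, 2] / [3, 4] / [5, 7];  Q = [1, 3] / [2, 4] / [5, 6]
  Insert 8 (step 7): P = [1, 2, 8] / [3, 4] / [5, 7];  Q = [1, 3, 7] / [2, 4] / [5, 6]
  Insert 6 (step 8): P = [1, 2, 6] / [3, 4, 8] / [5, 7];  Q = [1, 3, 7] / [2, 4, 8] / [5, 6]
Final shape: (3, 3, 2).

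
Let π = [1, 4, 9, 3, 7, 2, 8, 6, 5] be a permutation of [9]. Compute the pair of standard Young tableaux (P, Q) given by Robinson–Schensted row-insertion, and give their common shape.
P = [1, 2, 5, 8] / [3, 6] / [4, 7] / [9];  Q = [1, 2, 3, 7] / [4, 5] / [6, 8] / [9];  common shape = (4, 2, 2, 1)

Row-insert the values π_1, π_2, … into P one at a time, bumping the leftmost entry strictly greater than the inserted value down to the next row. The recording tableau Q records, in position (i, j), the step at which that cell was added to P.
  Insert 1 (step 1): P = [1];  Q = [1]
  Insert 4 (step 2): P = [1, 4];  Q = [1, 2]
  Insert 9 (step 3): P = [1, 4, 9];  Q = [1, 2, 3]
  Insert 3 (step 4): P = [1, 3, 9] / [4];  Q = [1, 2, 3] / [4]
  Insert 7 (step 5): P = [1, 3, 7] / [4, 9];  Q = [1, 2, 3] / [4, 5]
  Insert 2 (step 6): P = [1, 2, 7] / [3, 9] / [4];  Q = [1, 2, 3] / [4, 5] / [6]
  Insert 8 (step 7): P = [1, 2, 7, 8] / [3, 9] / [4];  Q = [1, 2, 3, 7] / [4, 5] / [6]
  Insert 6 (step 8): P = [1, 2, 6, 8] / [3, 7] / [4, 9];  Q = [1, 2, 3, 7] / [4, 5] / [6, 8]
  Insert 5 (step 9): P = [1, 2, 5, 8] / [3, 6] / [4, 7] / [9];  Q = [1, 2, 3, 7] / [4, 5] / [6, 8] / [9]
Final shape: (4, 2, 2, 1).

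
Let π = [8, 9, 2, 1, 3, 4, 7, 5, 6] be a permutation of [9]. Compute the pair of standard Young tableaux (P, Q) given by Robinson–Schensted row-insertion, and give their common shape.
P = [1, 3, 4, 5, 6] / [2, 7] / [8, 9];  Q = [1, 2, 6, 7, 9] / [3, 5] / [4, 8];  common shape = (5, 2, 2)

Row-insert the values π_1, π_2, … into P one at a time, bumping the leftmost entry strictly greater than the inserted value down to the next row. The recording tableau Q records, in position (i, j), the step at which that cell was added to P.
  Insert 8 (step 1): P = [8];  Q = [1]
  Insert 9 (step 2): P = [8, 9];  Q = [1, 2]
  Insert 2 (step 3): P = [2, 9] / [8];  Q = [1, 2] / [3]
  Insert 1 (step 4): P = [1, 9] / [2] / [8];  Q = [1, 2] / [3] / [4]
  Insert 3 (step 5): P = [1, 3] / [2, 9] / [8];  Q = [1, 2] / [3, 5] / [4]
  Insert 4 (step 6): P = [1, 3, 4] / [2, 9] / [8];  Q = [1, 2, 6] / [3, 5] / [4]
  Insert 7 (step 7): P = [1, 3, 4, 7] / [2, 9] / [8];  Q = [1, 2, 6, 7] / [3, 5] / [4]
  Insert 5 (step 8): P = [1, 3, 4, 5] / [2, 7] / [8, 9];  Q = [1, 2, 6, 7] / [3, 5] / [4, 8]
  Insert 6 (step 9): P = [1, 3, 4, 5, 6] / [2, 7] / [8, 9];  Q = [1, 2, 6, 7, 9] / [3, 5] / [4, 8]
Final shape: (5, 2, 2).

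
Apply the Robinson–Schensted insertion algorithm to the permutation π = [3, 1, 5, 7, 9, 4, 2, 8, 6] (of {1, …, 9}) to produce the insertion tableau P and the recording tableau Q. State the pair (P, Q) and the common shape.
P = [1, 2, 6, 8] / [3, 4, 7] / [5, 9];  Q = [1, 3, 4, 5] / [2, 6, 8] / [7, 9];  common shape = (4, 3, 2)

Row-insert the values π_1, π_2, … into P one at a time, bumping the leftmost entry strictly greater than the inserted value down to the next row. The recording tableau Q records, in position (i, j), the step at which that cell was added to P.
  Insert 3 (step 1): P = [3];  Q = [1]
  Insert 1 (step 2): P = [1] / [3];  Q = [1] / [2]
  Insert 5 (step 3): P = [1, 5] / [3];  Q = [1, 3] / [2]
  Insert 7 (step 4): P = [1, 5, 7] / [3];  Q = [1, 3, 4] / [2]
  Insert 9 (step 5): P = [1, 5, 7, 9] / [3];  Q = [1, 3, 4, 5] / [2]
  Insert 4 (step 6): P = [1, 4, 7, 9] / [3, 5];  Q = [1, 3, 4, 5] / [2, 6]
  Insert 2 (step 7): P = [1, 2, 7, 9] / [3, 4] / [5];  Q = [1, 3, 4, 5] / [2, 6] / [7]
  Insert 8 (step 8): P = [1, 2, 7, 8] / [3, 4, 9] / [5];  Q = [1, 3, 4, 5] / [2, 6, 8] / [7]
  Insert 6 (step 9): P = [1, 2, 6, 8] / [3, 4, 7] / [5, 9];  Q = [1, 3, 4, 5] / [2, 6, 8] / [7, 9]
Final shape: (4, 3, 2).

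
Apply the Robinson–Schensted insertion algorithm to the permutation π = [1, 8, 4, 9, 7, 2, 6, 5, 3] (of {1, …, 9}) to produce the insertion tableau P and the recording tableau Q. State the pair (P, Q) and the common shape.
P = [1, 2, 3] / [4, 5] / [6, 9] / [7] / [8];  Q = [1, 2, 4] / [3, 5] / [6, 7] / [8] / [9];  common shape = (3, 2, 2, 1, 1)

Row-insert the values π_1, π_2, … into P one at a time, bumping the leftmost entry strictly greater than the inserted value down to the next row. The recording tableau Q records, in position (i, j), the step at which that cell was added to P.
  Insert 1 (step 1): P = [1];  Q = [1]
  Insert 8 (step 2): P = [1, 8];  Q = [1, 2]
  Insert 4 (step 3): P = [1, 4] / [8];  Q = [1, 2] / [3]
  Insert 9 (step 4): P = [1, 4, 9] / [8];  Q = [1, 2, 4] / [3]
  Insert 7 (step 5): P = [1, 4, 7] / [8, 9];  Q = [1, 2, 4] / [3, 5]
  Insert 2 (step 6): P = [1, 2, 7] / [4, 9] / [8];  Q = [1, 2, 4] / [3, 5] / [6]
  Insert 6 (step 7): P = [1, 2, 6] / [4, 7] / [8, 9];  Q = [1, 2, 4] / [3, 5] / [6, 7]
  Insert 5 (step 8): P = [1, 2, 5] / [4, 6] / [7, 9] / [8];  Q = [1, 2, 4] / [3, 5] / [6, 7] / [8]
  Insert 3 (step 9): P = [1, 2, 3] / [4, 5] / [6, 9] / [7] / [8];  Q = [1, 2, 4] / [3, 5] / [6, 7] / [8] / [9]
Final shape: (3, 2, 2, 1, 1).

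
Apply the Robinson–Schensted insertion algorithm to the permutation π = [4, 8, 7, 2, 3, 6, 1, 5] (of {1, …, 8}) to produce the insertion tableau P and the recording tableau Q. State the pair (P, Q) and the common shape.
P = [1, 3, 5] / [2, 6] / [4, 7] / [8];  Q = [1, 2, 6] / [3, 5] / [4, 8] / [7];  common shape = (3, 2, 2, 1)

Row-insert the values π_1, π_2, … into P one at a time, bumping the leftmost entry strictly greater than the inserted value down to the next row. The recording tableau Q records, in position (i, j), the step at which that cell was added to P.
  Insert 4 (step 1): P = [4];  Q = [1]
  Insert 8 (step 2): P = [4, 8];  Q = [1, 2]
  Insert 7 (step 3): P = [4, 7] / [8];  Q = [1, 2] / [3]
  Insert 2 (step 4): P = [2, 7] / [4] / [8];  Q = [1, 2] / [3] / [4]
  Insert 3 (step 5): P = [2, 3] / [4, 7] / [8];  Q = [1, 2] / [3, 5] / [4]
  Insert 6 (step 6): P = [2, 3, 6] / [4, 7] / [8];  Q = [1, 2, 6] / [3, 5] / [4]
  Insert 1 (step 7): P = [1, 3, 6] / [2, 7] / [4] / [8];  Q = [1, 2, 6] / [3, 5] / [4] / [7]
  Insert 5 (step 8): P = [1, 3, 5] / [2, 6] / [4, 7] / [8];  Q = [1, 2, 6] / [3, 5] / [4, 8] / [7]
Final shape: (3, 2, 2, 1).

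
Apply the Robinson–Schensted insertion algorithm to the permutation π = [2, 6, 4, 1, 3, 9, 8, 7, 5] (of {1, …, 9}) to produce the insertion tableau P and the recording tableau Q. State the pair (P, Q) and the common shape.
P = [1, 3, 5] / [2, 4, 7] / [6, 8] / [9];  Q = [1, 2, 6] / [3, 5, 7] / [4, 8] / [9];  common shape = (3, 3, 2, 1)

Row-insert the values π_1, π_2, … into P one at a time, bumping the leftmost entry strictly greater than the inserted value down to the next row. The recording tableau Q records, in position (i, j), the step at which that cell was added to P.
  Insert 2 (step 1): P = [2];  Q = [1]
  Insert 6 (step 2): P = [2, 6];  Q = [1, 2]
  Insert 4 (step 3): P = [2, 4] / [6];  Q = [1, 2] / [3]
  Insert 1 (step 4): P = [1, 4] / [2] / [6];  Q = [1, 2] / [3] / [4]
  Insert 3 (step 5): P = [1, 3] / [2, 4] / [6];  Q = [1, 2] / [3, 5] / [4]
  Insert 9 (step 6): P = [1, 3, 9] / [2, 4] / [6];  Q = [1, 2, 6] / [3, 5] / [4]
  Insert 8 (step 7): P = [1, 3, 8] / [2, 4, 9] / [6];  Q = [1, 2, 6] / [3, 5, 7] / [4]
  Insert 7 (step 8): P = [1, 3, 7] / [2, 4, 8] / [6, 9];  Q = [1, 2, 6] / [3, 5, 7] / [4, 8]
  Insert 5 (step 9): P = [1, 3, 5] / [2, 4, 7] / [6, 8] / [9];  Q = [1, 2, 6] / [3, 5, 7] / [4, 8] / [9]
Final shape: (3, 3, 2, 1).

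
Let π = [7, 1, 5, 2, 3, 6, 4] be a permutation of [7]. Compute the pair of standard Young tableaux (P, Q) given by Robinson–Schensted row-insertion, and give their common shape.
P = [1, 2, 3, 4] / [5, 6] / [7];  Q = [1, 3, 5, 6] / [2, 7] / [4];  common shape = (4, 2, 1)

Row-insert the values π_1, π_2, … into P one at a time, bumping the leftmost entry strictly greater than the inserted value down to the next row. The recording tableau Q records, in position (i, j), the step at which that cell was added to P.
  Insert 7 (step 1): P = [7];  Q = [1]
  Insert 1 (step 2): P = [1] / [7];  Q = [1] / [2]
  Insert 5 (step 3): P = [1, 5] / [7];  Q = [1, 3] / [2]
  Insert 2 (step 4): P = [1, 2] / [5] / [7];  Q = [1, 3] / [2] / [4]
  Insert 3 (step 5): P = [1, 2, 3] / [5] / [7];  Q = [1, 3, 5] / [2] / [4]
  Insert 6 (step 6): P = [1, 2, 3, 6] / [5] / [7];  Q = [1, 3, 5, 6] / [2] / [4]
  Insert 4 (step 7): P = [1, 2, 3, 4] / [5, 6] / [7];  Q = [1, 3, 5, 6] / [2, 7] / [4]
Final shape: (4, 2, 1).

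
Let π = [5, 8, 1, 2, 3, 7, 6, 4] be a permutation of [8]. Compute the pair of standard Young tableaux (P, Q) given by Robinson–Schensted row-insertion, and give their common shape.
P = [1, 2, 3, 4] / [5, 6] / [7] / [8];  Q = [1, 2, 5, 6] / [3, 4] / [7] / [8];  common shape = (4, 2, 1, 1)

Row-insert the values π_1, π_2, … into P one at a time, bumping the leftmost entry strictly greater than the inserted value down to the next row. The recording tableau Q records, in position (i, j), the step at which that cell was added to P.
  Insert 5 (step 1): P = [5];  Q = [1]
  Insert 8 (step 2): P = [5, 8];  Q = [1, 2]
  Insert 1 (step 3): P = [1, 8] / [5];  Q = [1, 2] / [3]
  Insert 2 (step 4): P = [1, 2] / [5, 8];  Q = [1, 2] / [3, 4]
  Insert 3 (step 5): P = [1, 2, 3] / [5, 8];  Q = [1, 2, 5] / [3, 4]
  Insert 7 (step 6): P = [1, 2, 3, 7] / [5, 8];  Q = [1, 2, 5, 6] / [3, 4]
  Insert 6 (step 7): P = [1, 2, 3, 6] / [5, 7] / [8];  Q = [1, 2, 5, 6] / [3, 4] / [7]
  Insert 4 (step 8): P = [1, 2, 3, 4] / [5, 6] / [7] / [8];  Q = [1, 2, 5, 6] / [3, 4] / [7] / [8]
Final shape: (4, 2, 1, 1).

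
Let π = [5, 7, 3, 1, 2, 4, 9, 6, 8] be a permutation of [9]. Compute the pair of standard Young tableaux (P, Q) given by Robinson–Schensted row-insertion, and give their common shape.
P = [1, 2, 4, 6, 8] / [3, 7, 9] / [5];  Q = [1, 2, 6, 7, 9] / [3, 5, 8] / [4];  common shape = (5, 3, 1)

Row-insert the values π_1, π_2, … into P one at a time, bumping the leftmost entry strictly greater than the inserted value down to the next row. The recording tableau Q records, in position (i, j), the step at which that cell was added to P.
  Insert 5 (step 1): P = [5];  Q = [1]
  Insert 7 (step 2): P = [5, 7];  Q = [1, 2]
  Insert 3 (step 3): P = [3, 7] / [5];  Q = [1, 2] / [3]
  Insert 1 (step 4): P = [1, 7] / [3] / [5];  Q = [1, 2] / [3] / [4]
  Insert 2 (step 5): P = [1, 2] / [3, 7] / [5];  Q = [1, 2] / [3, 5] / [4]
  Insert 4 (step 6): P = [1, 2, 4] / [3, 7] / [5];  Q = [1, 2, 6] / [3, 5] / [4]
  Insert 9 (step 7): P = [1, 2, 4, 9] / [3, 7] / [5];  Q = [1, 2, 6, 7] / [3, 5] / [4]
  Insert 6 (step 8): P = [1, 2, 4, 6] / [3, 7, 9] / [5];  Q = [1, 2, 6, 7] / [3, 5, 8] / [4]
  Insert 8 (step 9): P = [1, 2, 4, 6, 8] / [3, 7, 9] / [5];  Q = [1, 2, 6, 7, 9] / [3, 5, 8] / [4]
Final shape: (5, 3, 1).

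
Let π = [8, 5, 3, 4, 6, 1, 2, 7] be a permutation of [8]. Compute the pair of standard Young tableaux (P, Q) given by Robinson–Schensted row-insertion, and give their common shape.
P = [1, 2, 6, 7] / [3, 4] / [5] / [8];  Q = [1, 4, 5, 8] / [2, 7] / [3] / [6];  common shape = (4, 2, 1, 1)

Row-insert the values π_1, π_2, … into P one at a time, bumping the leftmost entry strictly greater than the inserted value down to the next row. The recording tableau Q records, in position (i, j), the step at which that cell was added to P.
  Insert 8 (step 1): P = [8];  Q = [1]
  Insert 5 (step 2): P = [5] / [8];  Q = [1] / [2]
  Insert 3 (step 3): P = [3] / [5] / [8];  Q = [1] / [2] / [3]
  Insert 4 (step 4): P = [3, 4] / [5] / [8];  Q = [1, 4] / [2] / [3]
  Insert 6 (step 5): P = [3, 4, 6] / [5] / [8];  Q = [1, 4, 5] / [2] / [3]
  Insert 1 (step 6): P = [1, 4, 6] / [3] / [5] / [8];  Q = [1, 4, 5] / [2] / [3] / [6]
  Insert 2 (step 7): P = [1, 2, 6] / [3, 4] / [5] / [8];  Q = [1, 4, 5] / [2, 7] / [3] / [6]
  Insert 7 (step 8): P = [1, 2, 6, 7] / [3, 4] / [5] / [8];  Q = [1, 4, 5, 8] / [2, 7] / [3] / [6]
Final shape: (4, 2, 1, 1).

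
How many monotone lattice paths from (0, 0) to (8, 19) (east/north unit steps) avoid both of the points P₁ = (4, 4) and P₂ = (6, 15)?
Number of paths = 1216695

Inclusion–exclusion. Total paths: C(27, 8) = 2220075. Through P₁: C(8, 4)·C(19, 4) = 271320. Through P₂: C(21, 6)·C(6, 2) = 813960. Since P₁ is strictly southwest of P₂, a monotone path through both must visit P₁ then P₂; paths through both = C(8, 4)·C(13, 2)·C(6, 2) = 81900. Avoid both = 2220075 − 271320 − 813960 + 81900 = 1216695.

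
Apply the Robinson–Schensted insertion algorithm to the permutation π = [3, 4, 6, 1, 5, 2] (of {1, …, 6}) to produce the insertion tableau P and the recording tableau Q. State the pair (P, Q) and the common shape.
P = [1, 2, 5] / [3, 4] / [6];  Q = [1, 2, 3] / [4, 5] / [6];  common shape = (3, 2, 1)

Row-insert the values π_1, π_2, … into P one at a time, bumping the leftmost entry strictly greater than the inserted value down to the next row. The recording tableau Q records, in position (i, j), the step at which that cell was added to P.
  Insert 3 (step 1): P = [3];  Q = [1]
  Insert 4 (step 2): P = [3, 4];  Q = [1, 2]
  Insert 6 (step 3): P = [3, 4, 6];  Q = [1, 2, 3]
  Insert 1 (step 4): P = [1, 4, 6] / [3];  Q = [1, 2, 3] / [4]
  Insert 5 (step 5): P = [1, 4, 5] / [3, 6];  Q = [1, 2, 3] / [4, 5]
  Insert 2 (step 6): P = [1, 2, 5] / [3, 4] / [6];  Q = [1, 2, 3] / [4, 5] / [6]
Final shape: (3, 2, 1).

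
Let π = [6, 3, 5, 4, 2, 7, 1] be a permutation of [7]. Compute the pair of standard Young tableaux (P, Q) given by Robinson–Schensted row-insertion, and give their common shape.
P = [1, 4, 7] / [2] / [3] / [5] / [6];  Q = [1, 3, 6] / [2] / [4] / [5] / [7];  common shape = (3, 1, 1, 1, 1)

Row-insert the values π_1, π_2, … into P one at a time, bumping the leftmost entry strictly greater than the inserted value down to the next row. The recording tableau Q records, in position (i, j), the step at which that cell was added to P.
  Insert 6 (step 1): P = [6];  Q = [1]
  Insert 3 (step 2): P = [3] / [6];  Q = [1] / [2]
  Insert 5 (step 3): P = [3, 5] / [6];  Q = [1, 3] / [2]
  Insert 4 (step 4): P = [3, 4] / [5] / [6];  Q = [1, 3] / [2] / [4]
  Insert 2 (step 5): P = [2, 4] / [3] / [5] / [6];  Q = [1, 3] / [2] / [4] / [5]
  Insert 7 (step 6): P = [2, 4, 7] / [3] / [5] / [6];  Q = [1, 3, 6] / [2] / [4] / [5]
  Insert 1 (step 7): P = [1, 4, 7] / [2] / [3] / [5] / [6];  Q = [1, 3, 6] / [2] / [4] / [5] / [7]
Final shape: (3, 1, 1, 1, 1).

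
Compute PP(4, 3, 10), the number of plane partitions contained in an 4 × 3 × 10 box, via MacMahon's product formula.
PP(4, 3, 10) = 33157124

Evaluate the triple product over i = 1..4, j = 1..3, k = 1..10. The factors are (2/1) · (3/2) · (4/3) · (5/4) · (6/5) · (7/6) · (8/7) · (9/8) · … (120 factors total). The numerators and denominators telescope so the product is an integer; carrying out the multiplication exactly gives PP(4, 3, 10) = 33157124.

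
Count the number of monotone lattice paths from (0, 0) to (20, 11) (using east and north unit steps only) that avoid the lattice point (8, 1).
Number of paths = 78852501

Total paths from (0, 0) to (20, 11): C(31, 20) = 84672315. Paths through (8, 1): (paths (0, 0) → (8, 1)) × (paths (8, 1) → (20, 11)) = C(9, 8) · C(22, 12) = 9 · 646646 = 5819814. Avoidance count = 84672315 − 5819814 = 78852501.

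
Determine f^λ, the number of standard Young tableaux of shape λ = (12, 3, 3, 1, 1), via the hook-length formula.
# SYT of shape (12, 3, 3, 1, 1) = 3730650

Hook-length formula: f^λ = n! / Π hook(c), product over all cells c of the Young diagram. For λ = (12, 3, 3, 1, 1), n = 20 boxes. Hook lengths by row (left-to-right, top-to-bottom): [16, 13, 12, 9, 8, 7, 6, 5, 4, 3, 2, 1]; [6, 3, 2]; [5, 2, 1]; [2]; [1]. Product of hooks = 652138905600. So f^λ = 20! / 652138905600 = 2432902008176640000 / 652138905600 = 3730650.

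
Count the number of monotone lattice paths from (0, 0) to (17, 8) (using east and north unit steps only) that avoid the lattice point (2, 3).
Number of paths = 926535

Total paths from (0, 0) to (17, 8): C(25, 17) = 1081575. Paths through (2, 3): (paths (0, 0) → (2, 3)) × (paths (2, 3) → (17, 8)) = C(5, 2) · C(20, 15) = 10 · 15504 = 155040. Avoidance count = 1081575 − 155040 = 926535.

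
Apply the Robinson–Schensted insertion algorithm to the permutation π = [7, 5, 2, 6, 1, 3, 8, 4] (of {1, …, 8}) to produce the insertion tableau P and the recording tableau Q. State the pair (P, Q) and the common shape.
P = [1, 3, 4] / [2, 6, 8] / [5] / [7];  Q = [1, 4, 7] / [2, 6, 8] / [3] / [5];  common shape = (3, 3, 1, 1)

Row-insert the values π_1, π_2, … into P one at a time, bumping the leftmost entry strictly greater than the inserted value down to the next row. The recording tableau Q records, in position (i, j), the step at which that cell was added to P.
  Insert 7 (step 1): P = [7];  Q = [1]
  Insert 5 (step 2): P = [5] / [7];  Q = [1] / [2]
  Insert 2 (step 3): P = [2] / [5] / [7];  Q = [1] / [2] / [3]
  Insert 6 (step 4): P = [2, 6] / [5] / [7];  Q = [1, 4] / [2] / [3]
  Insert 1 (step 5): P = [1, 6] / [2] / [5] / [7];  Q = [1, 4] / [2] / [3] / [5]
  Insert 3 (step 6): P = [1, 3] / [2, 6] / [5] / [7];  Q = [1, 4] / [2, 6] / [3] / [5]
  Insert 8 (step 7): P = [1, 3, 8] / [2, 6] / [5] / [7];  Q = [1, 4, 7] / [2, 6] / [3] / [5]
  Insert 4 (step 8): P = [1, 3, 4] / [2, 6, 8] / [5] / [7];  Q = [1, 4, 7] / [2, 6, 8] / [3] / [5]
Final shape: (3, 3, 1, 1).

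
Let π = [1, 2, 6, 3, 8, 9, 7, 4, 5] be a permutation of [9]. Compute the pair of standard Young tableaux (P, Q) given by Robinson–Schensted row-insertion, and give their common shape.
P = [1, 2, 3, 4, 5] / [6, 7, 9] / [8];  Q = [1, 2, 3, 5, 6] / [4, 7, 9] / [8];  common shape = (5, 3, 1)

Row-insert the values π_1, π_2, … into P one at a time, bumping the leftmost entry strictly greater than the inserted value down to the next row. The recording tableau Q records, in position (i, j), the step at which that cell was added to P.
  Insert 1 (step 1): P = [1];  Q = [1]
  Insert 2 (step 2): P = [1, 2];  Q = [1, 2]
  Insert 6 (step 3): P = [1, 2, 6];  Q = [1, 2, 3]
  Insert 3 (step 4): P = [1, 2, 3] / [6];  Q = [1, 2, 3] / [4]
  Insert 8 (step 5): P = [1, 2, 3, 8] / [6];  Q = [1, 2, 3, 5] / [4]
  Insert 9 (step 6): P = [1, 2, 3, 8, 9] / [6];  Q = [1, 2, 3, 5, 6] / [4]
  Insert 7 (step 7): P = [1, 2, 3, 7, 9] / [6, 8];  Q = [1, 2, 3, 5, 6] / [4, 7]
  Insert 4 (step 8): P = [1, 2, 3, 4, 9] / [6, 7] / [8];  Q = [1, 2, 3, 5, 6] / [4, 7] / [8]
  Insert 5 (step 9): P = [1, 2, 3, 4, 5] / [6, 7, 9] / [8];  Q = [1, 2, 3, 5, 6] / [4, 7, 9] / [8]
Final shape: (5, 3, 1).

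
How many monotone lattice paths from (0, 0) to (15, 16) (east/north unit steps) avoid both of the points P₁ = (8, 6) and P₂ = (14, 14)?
Number of paths = 148842078

Inclusion–exclusion. Total paths: C(31, 15) = 300540195. Through P₁: C(14, 8)·C(17, 7) = 58402344. Through P₂: C(28, 14)·C(3, 1) = 120349800. Since P₁ is strictly southwest of P₂, a monotone path through both must visit P₁ then P₂; paths through both = C(14, 8)·C(14, 6)·C(3, 1) = 27054027. Avoid both = 300540195 − 58402344 − 120349800 + 27054027 = 148842078.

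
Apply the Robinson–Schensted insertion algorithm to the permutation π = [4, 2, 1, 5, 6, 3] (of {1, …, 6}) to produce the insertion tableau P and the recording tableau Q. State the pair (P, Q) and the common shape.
P = [1, 3, 6] / [2, 5] / [4];  Q = [1, 4, 5] / [2, 6] / [3];  common shape = (3, 2, 1)

Row-insert the values π_1, π_2, … into P one at a time, bumping the leftmost entry strictly greater than the inserted value down to the next row. The recording tableau Q records, in position (i, j), the step at which that cell was added to P.
  Insert 4 (step 1): P = [4];  Q = [1]
  Insert 2 (step 2): P = [2] / [4];  Q = [1] / [2]
  Insert 1 (step 3): P = [1] / [2] / [4];  Q = [1] / [2] / [3]
  Insert 5 (step 4): P = [1, 5] / [2] / [4];  Q = [1, 4] / [2] / [3]
  Insert 6 (step 5): P = [1, 5, 6] / [2] / [4];  Q = [1, 4, 5] / [2] / [3]
  Insert 3 (step 6): P = [1, 3, 6] / [2, 5] / [4];  Q = [1, 4, 5] / [2, 6] / [3]
Final shape: (3, 2, 1).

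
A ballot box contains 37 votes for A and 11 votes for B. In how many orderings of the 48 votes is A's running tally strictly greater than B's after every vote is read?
Strict-lead orderings = 12239066866

Total orderings of the 48 votes with 37 for A: C(48, 37) = 22595200368. By the Bertrand ballot formula (Cycle Lemma / reflection principle), the number of orderings in which A is strictly ahead of B throughout is (p − q)/(p + q) · C(p + q, p) = (37 − 11)/(37 + 11) · 22595200368 = 12239066866.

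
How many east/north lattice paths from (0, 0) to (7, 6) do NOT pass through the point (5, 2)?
Number of paths = 1401

Total paths from (0, 0) to (7, 6): C(13, 7) = 1716. Paths through (5, 2): (paths (0, 0) → (5, 2)) × (paths (5, 2) → (7, 6)) = C(7, 5) · C(6, 2) = 21 · 15 = 315. Avoidance count = 1716 − 315 = 1401.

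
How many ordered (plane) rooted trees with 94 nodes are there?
C_93 = 60960876535340415751462563580829648891969728907438000

These ordered rooted trees are counted by the Catalan number C_n = (1/(n + 1)) · C(2n, n). For n = 93: C_93 = (1/94) · C(186, 93) = 5730322394321999080637480976597986995845154517299172000/94 = 60960876535340415751462563580829648891969728907438000.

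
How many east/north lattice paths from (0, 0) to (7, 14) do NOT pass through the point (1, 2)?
Number of paths = 60588

Total paths from (0, 0) to (7, 14): C(21, 7) = 116280. Paths through (1, 2): (paths (0, 0) → (1, 2)) × (paths (1, 2) → (7, 14)) = C(3, 1) · C(18, 6) = 3 · 18564 = 55692. Avoidance count = 116280 − 55692 = 60588.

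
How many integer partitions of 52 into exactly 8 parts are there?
p(52, 8 parts) = 15765

Partitions of n into exactly k parts are in bijection with partitions of n − k into at most k parts (subtract 1 from each part). So p(52, exactly 8) = p(44, parts ≤ 8). Computing via the recurrence p(m, j) = p(m, j−1) + p(m−j, j) gives 15765.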